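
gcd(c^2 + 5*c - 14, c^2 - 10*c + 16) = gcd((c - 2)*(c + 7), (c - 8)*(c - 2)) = c - 2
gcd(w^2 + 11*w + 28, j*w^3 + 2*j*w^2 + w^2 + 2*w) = 1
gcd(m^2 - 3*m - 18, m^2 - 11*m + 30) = m - 6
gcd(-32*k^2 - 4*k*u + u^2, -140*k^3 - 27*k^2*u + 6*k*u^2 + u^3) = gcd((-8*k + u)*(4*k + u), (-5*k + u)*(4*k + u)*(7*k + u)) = 4*k + u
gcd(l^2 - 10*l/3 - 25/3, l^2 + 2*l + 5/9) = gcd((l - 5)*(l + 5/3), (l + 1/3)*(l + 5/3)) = l + 5/3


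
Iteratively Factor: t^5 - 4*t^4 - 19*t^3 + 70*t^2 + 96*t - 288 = (t - 2)*(t^4 - 2*t^3 - 23*t^2 + 24*t + 144) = (t - 2)*(t + 3)*(t^3 - 5*t^2 - 8*t + 48) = (t - 4)*(t - 2)*(t + 3)*(t^2 - t - 12) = (t - 4)*(t - 2)*(t + 3)^2*(t - 4)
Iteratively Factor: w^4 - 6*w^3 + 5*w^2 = (w)*(w^3 - 6*w^2 + 5*w) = w*(w - 1)*(w^2 - 5*w) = w*(w - 5)*(w - 1)*(w)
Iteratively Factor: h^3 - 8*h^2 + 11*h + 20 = (h + 1)*(h^2 - 9*h + 20) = (h - 4)*(h + 1)*(h - 5)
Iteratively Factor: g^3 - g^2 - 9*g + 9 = (g - 3)*(g^2 + 2*g - 3) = (g - 3)*(g - 1)*(g + 3)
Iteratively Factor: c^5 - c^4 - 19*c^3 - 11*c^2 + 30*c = (c - 1)*(c^4 - 19*c^2 - 30*c) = (c - 1)*(c + 2)*(c^3 - 2*c^2 - 15*c) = (c - 5)*(c - 1)*(c + 2)*(c^2 + 3*c) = c*(c - 5)*(c - 1)*(c + 2)*(c + 3)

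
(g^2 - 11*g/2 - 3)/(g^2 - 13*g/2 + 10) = (2*g^2 - 11*g - 6)/(2*g^2 - 13*g + 20)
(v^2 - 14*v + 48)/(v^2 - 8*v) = (v - 6)/v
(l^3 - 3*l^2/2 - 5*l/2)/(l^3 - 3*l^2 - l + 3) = l*(2*l - 5)/(2*(l^2 - 4*l + 3))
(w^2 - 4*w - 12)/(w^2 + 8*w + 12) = (w - 6)/(w + 6)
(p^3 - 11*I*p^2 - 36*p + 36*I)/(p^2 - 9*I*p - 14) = (p^2 - 9*I*p - 18)/(p - 7*I)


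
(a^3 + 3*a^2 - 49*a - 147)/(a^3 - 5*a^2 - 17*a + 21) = (a + 7)/(a - 1)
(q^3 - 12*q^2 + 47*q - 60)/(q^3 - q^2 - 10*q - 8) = (q^2 - 8*q + 15)/(q^2 + 3*q + 2)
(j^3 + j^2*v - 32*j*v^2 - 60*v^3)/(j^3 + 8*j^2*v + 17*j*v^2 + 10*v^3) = (j - 6*v)/(j + v)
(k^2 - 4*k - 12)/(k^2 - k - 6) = (k - 6)/(k - 3)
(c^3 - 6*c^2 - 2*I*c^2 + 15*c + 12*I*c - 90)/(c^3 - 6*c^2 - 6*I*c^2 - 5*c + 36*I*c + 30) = (c + 3*I)/(c - I)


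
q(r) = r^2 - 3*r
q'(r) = 2*r - 3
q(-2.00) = 10.00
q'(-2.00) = -7.00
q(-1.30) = 5.59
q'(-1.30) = -5.60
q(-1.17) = 4.88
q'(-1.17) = -5.34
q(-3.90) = 26.91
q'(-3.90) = -10.80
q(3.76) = 2.86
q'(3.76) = 4.52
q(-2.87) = 16.85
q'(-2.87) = -8.74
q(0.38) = -1.00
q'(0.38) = -2.24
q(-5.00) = 40.00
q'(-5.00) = -13.00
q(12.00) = 108.00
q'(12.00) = 21.00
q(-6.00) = 54.00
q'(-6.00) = -15.00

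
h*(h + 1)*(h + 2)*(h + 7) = h^4 + 10*h^3 + 23*h^2 + 14*h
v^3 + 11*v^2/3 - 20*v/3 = v*(v - 4/3)*(v + 5)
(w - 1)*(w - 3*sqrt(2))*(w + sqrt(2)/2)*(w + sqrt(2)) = w^4 - 3*sqrt(2)*w^3/2 - w^3 - 8*w^2 + 3*sqrt(2)*w^2/2 - 3*sqrt(2)*w + 8*w + 3*sqrt(2)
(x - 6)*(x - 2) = x^2 - 8*x + 12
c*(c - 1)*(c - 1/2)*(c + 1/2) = c^4 - c^3 - c^2/4 + c/4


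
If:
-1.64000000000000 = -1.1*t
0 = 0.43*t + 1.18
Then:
No Solution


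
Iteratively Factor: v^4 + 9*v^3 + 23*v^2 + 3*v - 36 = (v + 4)*(v^3 + 5*v^2 + 3*v - 9) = (v + 3)*(v + 4)*(v^2 + 2*v - 3) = (v - 1)*(v + 3)*(v + 4)*(v + 3)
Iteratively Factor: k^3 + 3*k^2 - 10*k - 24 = (k + 4)*(k^2 - k - 6) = (k - 3)*(k + 4)*(k + 2)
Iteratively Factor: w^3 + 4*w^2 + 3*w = (w + 3)*(w^2 + w) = (w + 1)*(w + 3)*(w)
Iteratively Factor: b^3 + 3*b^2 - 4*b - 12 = (b - 2)*(b^2 + 5*b + 6) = (b - 2)*(b + 2)*(b + 3)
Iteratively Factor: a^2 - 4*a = (a - 4)*(a)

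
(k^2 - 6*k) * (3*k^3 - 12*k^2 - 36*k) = 3*k^5 - 30*k^4 + 36*k^3 + 216*k^2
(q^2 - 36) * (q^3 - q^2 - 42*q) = q^5 - q^4 - 78*q^3 + 36*q^2 + 1512*q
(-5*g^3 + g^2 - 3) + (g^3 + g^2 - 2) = -4*g^3 + 2*g^2 - 5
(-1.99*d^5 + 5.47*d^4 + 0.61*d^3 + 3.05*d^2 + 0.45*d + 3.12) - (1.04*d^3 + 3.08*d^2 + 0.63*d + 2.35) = -1.99*d^5 + 5.47*d^4 - 0.43*d^3 - 0.0300000000000002*d^2 - 0.18*d + 0.77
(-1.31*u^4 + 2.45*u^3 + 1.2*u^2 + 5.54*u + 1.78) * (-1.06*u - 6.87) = 1.3886*u^5 + 6.4027*u^4 - 18.1035*u^3 - 14.1164*u^2 - 39.9466*u - 12.2286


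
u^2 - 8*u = u*(u - 8)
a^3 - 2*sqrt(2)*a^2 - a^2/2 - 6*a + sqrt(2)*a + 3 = (a - 1/2)*(a - 3*sqrt(2))*(a + sqrt(2))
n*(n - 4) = n^2 - 4*n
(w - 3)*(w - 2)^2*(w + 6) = w^4 - w^3 - 26*w^2 + 84*w - 72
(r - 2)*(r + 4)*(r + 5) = r^3 + 7*r^2 + 2*r - 40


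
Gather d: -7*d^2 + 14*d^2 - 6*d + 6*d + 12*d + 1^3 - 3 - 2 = 7*d^2 + 12*d - 4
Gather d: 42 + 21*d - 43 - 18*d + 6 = 3*d + 5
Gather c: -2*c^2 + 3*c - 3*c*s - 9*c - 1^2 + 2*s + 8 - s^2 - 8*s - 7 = -2*c^2 + c*(-3*s - 6) - s^2 - 6*s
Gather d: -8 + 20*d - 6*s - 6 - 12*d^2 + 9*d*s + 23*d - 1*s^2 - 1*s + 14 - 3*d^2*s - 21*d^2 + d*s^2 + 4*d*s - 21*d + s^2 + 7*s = d^2*(-3*s - 33) + d*(s^2 + 13*s + 22)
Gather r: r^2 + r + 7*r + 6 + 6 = r^2 + 8*r + 12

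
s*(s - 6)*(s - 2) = s^3 - 8*s^2 + 12*s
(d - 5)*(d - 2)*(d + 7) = d^3 - 39*d + 70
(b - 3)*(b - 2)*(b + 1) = b^3 - 4*b^2 + b + 6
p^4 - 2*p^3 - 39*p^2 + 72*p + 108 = (p - 6)*(p - 3)*(p + 1)*(p + 6)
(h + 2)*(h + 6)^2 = h^3 + 14*h^2 + 60*h + 72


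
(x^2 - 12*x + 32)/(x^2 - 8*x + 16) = (x - 8)/(x - 4)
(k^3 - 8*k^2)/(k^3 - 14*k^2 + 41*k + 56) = k^2/(k^2 - 6*k - 7)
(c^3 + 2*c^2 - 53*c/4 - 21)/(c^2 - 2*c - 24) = (c^2 - 2*c - 21/4)/(c - 6)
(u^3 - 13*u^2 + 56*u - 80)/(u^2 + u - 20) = (u^2 - 9*u + 20)/(u + 5)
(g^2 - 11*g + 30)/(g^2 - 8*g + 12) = (g - 5)/(g - 2)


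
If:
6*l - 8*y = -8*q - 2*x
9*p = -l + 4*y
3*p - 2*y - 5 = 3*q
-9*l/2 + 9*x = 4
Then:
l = 8*y/5 + 112/55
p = 4*y/15 - 112/495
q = -2*y/5 - 937/495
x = 4*y/5 + 724/495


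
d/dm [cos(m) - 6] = -sin(m)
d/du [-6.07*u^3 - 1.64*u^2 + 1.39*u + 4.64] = -18.21*u^2 - 3.28*u + 1.39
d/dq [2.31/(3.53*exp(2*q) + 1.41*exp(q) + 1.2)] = (-16.3086*exp(q) - 3.2571)*exp(q)/(3.53*exp(2*q) + 1.41*exp(q) + 1.2)^2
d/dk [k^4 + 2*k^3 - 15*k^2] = 2*k*(2*k^2 + 3*k - 15)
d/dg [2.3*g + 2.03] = 2.30000000000000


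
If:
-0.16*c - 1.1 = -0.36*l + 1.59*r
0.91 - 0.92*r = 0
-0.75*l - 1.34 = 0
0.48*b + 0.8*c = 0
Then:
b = 34.54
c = -20.72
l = -1.79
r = 0.99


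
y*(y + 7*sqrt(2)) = y^2 + 7*sqrt(2)*y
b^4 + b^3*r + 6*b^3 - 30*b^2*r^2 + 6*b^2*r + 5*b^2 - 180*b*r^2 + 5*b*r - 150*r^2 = (b + 1)*(b + 5)*(b - 5*r)*(b + 6*r)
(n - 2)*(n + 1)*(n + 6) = n^3 + 5*n^2 - 8*n - 12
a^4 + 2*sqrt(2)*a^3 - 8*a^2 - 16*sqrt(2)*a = a*(a - 2*sqrt(2))*(a + 2*sqrt(2))^2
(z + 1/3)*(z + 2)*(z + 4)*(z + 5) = z^4 + 34*z^3/3 + 125*z^2/3 + 158*z/3 + 40/3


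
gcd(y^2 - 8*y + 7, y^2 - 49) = y - 7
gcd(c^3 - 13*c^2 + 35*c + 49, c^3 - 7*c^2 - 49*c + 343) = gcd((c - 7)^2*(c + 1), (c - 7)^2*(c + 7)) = c^2 - 14*c + 49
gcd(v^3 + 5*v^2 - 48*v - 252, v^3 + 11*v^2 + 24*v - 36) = v^2 + 12*v + 36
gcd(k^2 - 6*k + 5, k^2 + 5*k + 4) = 1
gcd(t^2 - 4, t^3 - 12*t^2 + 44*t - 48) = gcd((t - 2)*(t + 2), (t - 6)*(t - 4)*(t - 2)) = t - 2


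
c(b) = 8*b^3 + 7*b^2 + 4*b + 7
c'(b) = 24*b^2 + 14*b + 4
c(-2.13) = -47.07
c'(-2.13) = 83.07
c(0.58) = 13.24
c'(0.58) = 20.19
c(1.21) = 36.26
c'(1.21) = 56.08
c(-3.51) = -266.75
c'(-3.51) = 250.54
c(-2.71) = -111.65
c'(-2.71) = 142.32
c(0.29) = 8.94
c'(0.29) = 10.08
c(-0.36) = 6.09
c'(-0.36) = 2.07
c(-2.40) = -72.87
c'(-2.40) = 108.64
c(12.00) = 14887.00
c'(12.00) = 3628.00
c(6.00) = 2011.00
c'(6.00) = 952.00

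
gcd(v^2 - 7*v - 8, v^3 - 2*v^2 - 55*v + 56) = v - 8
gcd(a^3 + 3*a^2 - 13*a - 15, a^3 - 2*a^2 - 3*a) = a^2 - 2*a - 3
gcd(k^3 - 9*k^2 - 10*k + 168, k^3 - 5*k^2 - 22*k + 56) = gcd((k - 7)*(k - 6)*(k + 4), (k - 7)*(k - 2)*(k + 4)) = k^2 - 3*k - 28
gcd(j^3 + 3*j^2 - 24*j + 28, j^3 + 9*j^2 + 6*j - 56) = j^2 + 5*j - 14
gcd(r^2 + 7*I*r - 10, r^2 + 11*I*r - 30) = r + 5*I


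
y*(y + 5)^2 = y^3 + 10*y^2 + 25*y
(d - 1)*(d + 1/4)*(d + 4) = d^3 + 13*d^2/4 - 13*d/4 - 1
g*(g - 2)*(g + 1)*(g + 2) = g^4 + g^3 - 4*g^2 - 4*g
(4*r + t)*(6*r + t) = 24*r^2 + 10*r*t + t^2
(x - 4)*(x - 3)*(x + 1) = x^3 - 6*x^2 + 5*x + 12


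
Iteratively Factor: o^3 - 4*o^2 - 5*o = (o)*(o^2 - 4*o - 5) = o*(o - 5)*(o + 1)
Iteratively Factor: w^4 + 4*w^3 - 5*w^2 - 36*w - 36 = (w - 3)*(w^3 + 7*w^2 + 16*w + 12) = (w - 3)*(w + 2)*(w^2 + 5*w + 6) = (w - 3)*(w + 2)*(w + 3)*(w + 2)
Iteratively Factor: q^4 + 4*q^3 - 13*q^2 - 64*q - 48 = (q + 3)*(q^3 + q^2 - 16*q - 16) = (q + 3)*(q + 4)*(q^2 - 3*q - 4) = (q + 1)*(q + 3)*(q + 4)*(q - 4)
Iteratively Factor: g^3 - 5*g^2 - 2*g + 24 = (g - 3)*(g^2 - 2*g - 8) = (g - 3)*(g + 2)*(g - 4)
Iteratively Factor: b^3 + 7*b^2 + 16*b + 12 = (b + 2)*(b^2 + 5*b + 6) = (b + 2)*(b + 3)*(b + 2)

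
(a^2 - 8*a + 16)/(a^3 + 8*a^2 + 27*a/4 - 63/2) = 4*(a^2 - 8*a + 16)/(4*a^3 + 32*a^2 + 27*a - 126)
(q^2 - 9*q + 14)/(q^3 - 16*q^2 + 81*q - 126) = (q - 2)/(q^2 - 9*q + 18)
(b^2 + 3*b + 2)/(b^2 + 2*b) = (b + 1)/b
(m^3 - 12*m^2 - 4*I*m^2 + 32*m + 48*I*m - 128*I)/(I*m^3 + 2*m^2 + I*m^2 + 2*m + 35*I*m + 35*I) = (-I*m^3 + m^2*(-4 + 12*I) + m*(48 - 32*I) - 128)/(m^3 + m^2*(1 - 2*I) + m*(35 - 2*I) + 35)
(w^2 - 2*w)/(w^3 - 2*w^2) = 1/w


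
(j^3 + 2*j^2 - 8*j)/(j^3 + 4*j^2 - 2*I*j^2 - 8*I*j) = (j - 2)/(j - 2*I)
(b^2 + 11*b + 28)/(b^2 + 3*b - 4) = (b + 7)/(b - 1)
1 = 1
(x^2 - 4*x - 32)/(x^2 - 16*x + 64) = (x + 4)/(x - 8)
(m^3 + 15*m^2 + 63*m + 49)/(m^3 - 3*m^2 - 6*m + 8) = (m^3 + 15*m^2 + 63*m + 49)/(m^3 - 3*m^2 - 6*m + 8)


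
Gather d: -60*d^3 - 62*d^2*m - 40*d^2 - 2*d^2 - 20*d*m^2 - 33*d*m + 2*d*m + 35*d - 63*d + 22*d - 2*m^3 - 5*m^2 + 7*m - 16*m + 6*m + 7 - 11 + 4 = -60*d^3 + d^2*(-62*m - 42) + d*(-20*m^2 - 31*m - 6) - 2*m^3 - 5*m^2 - 3*m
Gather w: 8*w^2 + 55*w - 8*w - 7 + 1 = 8*w^2 + 47*w - 6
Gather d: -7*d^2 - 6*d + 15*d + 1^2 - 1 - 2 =-7*d^2 + 9*d - 2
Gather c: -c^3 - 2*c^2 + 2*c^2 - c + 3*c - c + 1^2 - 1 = -c^3 + c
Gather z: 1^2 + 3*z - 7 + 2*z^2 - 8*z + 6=2*z^2 - 5*z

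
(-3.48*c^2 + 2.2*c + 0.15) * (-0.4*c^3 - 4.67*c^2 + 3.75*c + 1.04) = 1.392*c^5 + 15.3716*c^4 - 23.384*c^3 + 3.9303*c^2 + 2.8505*c + 0.156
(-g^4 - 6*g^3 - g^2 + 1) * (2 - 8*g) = 8*g^5 + 46*g^4 - 4*g^3 - 2*g^2 - 8*g + 2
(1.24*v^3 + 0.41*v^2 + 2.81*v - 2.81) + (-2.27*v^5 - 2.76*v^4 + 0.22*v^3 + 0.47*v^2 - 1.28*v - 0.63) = -2.27*v^5 - 2.76*v^4 + 1.46*v^3 + 0.88*v^2 + 1.53*v - 3.44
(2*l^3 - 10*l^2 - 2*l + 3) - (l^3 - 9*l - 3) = l^3 - 10*l^2 + 7*l + 6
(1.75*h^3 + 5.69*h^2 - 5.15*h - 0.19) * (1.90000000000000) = 3.325*h^3 + 10.811*h^2 - 9.785*h - 0.361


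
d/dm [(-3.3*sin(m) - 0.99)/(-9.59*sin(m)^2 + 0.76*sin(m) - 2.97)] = (-31.647*sin(m)^2 - 18.9882*sin(m) + 10.5534)*cos(m)/(91.9681*sin(m)^4 - 14.5768*sin(m)^3 + 57.5422*sin(m)^2 - 4.5144*sin(m) + 8.8209)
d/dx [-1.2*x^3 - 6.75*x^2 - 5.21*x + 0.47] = -3.6*x^2 - 13.5*x - 5.21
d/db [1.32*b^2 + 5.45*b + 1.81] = 2.64*b + 5.45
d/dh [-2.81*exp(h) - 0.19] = -2.81*exp(h)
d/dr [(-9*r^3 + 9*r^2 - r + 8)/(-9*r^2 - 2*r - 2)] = 9*(9*r^4 + 4*r^3 + 3*r^2 + 12*r + 2)/(81*r^4 + 36*r^3 + 40*r^2 + 8*r + 4)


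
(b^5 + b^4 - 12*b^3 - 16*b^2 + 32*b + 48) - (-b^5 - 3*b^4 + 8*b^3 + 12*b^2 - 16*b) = 2*b^5 + 4*b^4 - 20*b^3 - 28*b^2 + 48*b + 48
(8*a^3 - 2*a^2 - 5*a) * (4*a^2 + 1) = 32*a^5 - 8*a^4 - 12*a^3 - 2*a^2 - 5*a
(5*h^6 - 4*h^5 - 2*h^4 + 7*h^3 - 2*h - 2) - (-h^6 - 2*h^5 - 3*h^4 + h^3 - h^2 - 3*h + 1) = 6*h^6 - 2*h^5 + h^4 + 6*h^3 + h^2 + h - 3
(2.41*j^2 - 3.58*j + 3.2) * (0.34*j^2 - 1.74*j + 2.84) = 0.8194*j^4 - 5.4106*j^3 + 14.1616*j^2 - 15.7352*j + 9.088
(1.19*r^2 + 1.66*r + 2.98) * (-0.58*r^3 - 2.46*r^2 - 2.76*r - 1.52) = -0.6902*r^5 - 3.8902*r^4 - 9.0964*r^3 - 13.7212*r^2 - 10.748*r - 4.5296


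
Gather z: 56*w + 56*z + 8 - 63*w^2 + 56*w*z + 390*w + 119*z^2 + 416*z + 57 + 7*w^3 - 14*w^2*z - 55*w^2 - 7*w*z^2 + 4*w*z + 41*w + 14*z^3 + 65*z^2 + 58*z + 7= 7*w^3 - 118*w^2 + 487*w + 14*z^3 + z^2*(184 - 7*w) + z*(-14*w^2 + 60*w + 530) + 72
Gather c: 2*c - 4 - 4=2*c - 8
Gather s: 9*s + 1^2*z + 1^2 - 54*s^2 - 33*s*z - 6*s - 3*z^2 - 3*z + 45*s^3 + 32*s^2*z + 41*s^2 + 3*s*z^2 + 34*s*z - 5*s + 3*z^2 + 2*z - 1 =45*s^3 + s^2*(32*z - 13) + s*(3*z^2 + z - 2)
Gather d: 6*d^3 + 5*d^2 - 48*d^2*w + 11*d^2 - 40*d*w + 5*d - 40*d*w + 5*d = 6*d^3 + d^2*(16 - 48*w) + d*(10 - 80*w)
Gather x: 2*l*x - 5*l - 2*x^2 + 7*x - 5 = -5*l - 2*x^2 + x*(2*l + 7) - 5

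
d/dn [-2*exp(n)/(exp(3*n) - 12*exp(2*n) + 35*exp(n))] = 4*(exp(n) - 6)*exp(n)/(exp(2*n) - 12*exp(n) + 35)^2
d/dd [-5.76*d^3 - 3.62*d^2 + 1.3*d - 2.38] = -17.28*d^2 - 7.24*d + 1.3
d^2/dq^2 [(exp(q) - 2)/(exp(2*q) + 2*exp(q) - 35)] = (exp(4*q) - 10*exp(3*q) + 198*exp(2*q) - 218*exp(q) + 1085)*exp(q)/(exp(6*q) + 6*exp(5*q) - 93*exp(4*q) - 412*exp(3*q) + 3255*exp(2*q) + 7350*exp(q) - 42875)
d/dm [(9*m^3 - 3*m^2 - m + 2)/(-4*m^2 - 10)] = (-18*m^4 - 137*m^2 + 38*m + 5)/(2*(4*m^4 + 20*m^2 + 25))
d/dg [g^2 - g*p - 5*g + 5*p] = 2*g - p - 5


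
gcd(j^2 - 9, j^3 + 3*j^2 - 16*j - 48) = j + 3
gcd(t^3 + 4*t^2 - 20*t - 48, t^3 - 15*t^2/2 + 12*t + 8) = t - 4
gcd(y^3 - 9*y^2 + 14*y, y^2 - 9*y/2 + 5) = y - 2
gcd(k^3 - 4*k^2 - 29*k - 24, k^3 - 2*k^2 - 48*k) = k - 8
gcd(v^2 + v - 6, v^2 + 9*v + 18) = v + 3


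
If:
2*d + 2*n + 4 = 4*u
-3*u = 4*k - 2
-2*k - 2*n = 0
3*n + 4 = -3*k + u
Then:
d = 7/2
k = -5/2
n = 5/2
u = 4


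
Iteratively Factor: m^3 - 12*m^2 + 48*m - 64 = (m - 4)*(m^2 - 8*m + 16) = (m - 4)^2*(m - 4)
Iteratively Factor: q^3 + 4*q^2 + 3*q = (q + 1)*(q^2 + 3*q) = q*(q + 1)*(q + 3)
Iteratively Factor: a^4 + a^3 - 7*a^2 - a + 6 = (a + 1)*(a^3 - 7*a + 6) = (a - 1)*(a + 1)*(a^2 + a - 6) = (a - 2)*(a - 1)*(a + 1)*(a + 3)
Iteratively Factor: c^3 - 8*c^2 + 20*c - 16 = (c - 4)*(c^2 - 4*c + 4) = (c - 4)*(c - 2)*(c - 2)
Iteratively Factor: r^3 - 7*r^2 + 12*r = (r)*(r^2 - 7*r + 12) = r*(r - 4)*(r - 3)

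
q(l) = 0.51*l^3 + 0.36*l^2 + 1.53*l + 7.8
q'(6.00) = 60.93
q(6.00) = 140.10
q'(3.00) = 17.46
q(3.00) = 29.40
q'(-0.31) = 1.45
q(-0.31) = 7.35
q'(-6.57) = 62.84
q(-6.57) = -131.35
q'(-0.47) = 1.53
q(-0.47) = 7.11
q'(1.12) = 4.26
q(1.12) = 10.68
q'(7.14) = 84.67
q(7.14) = 222.71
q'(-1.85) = 5.43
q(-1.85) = 2.97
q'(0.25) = 1.81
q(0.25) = 8.21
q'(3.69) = 25.02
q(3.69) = 43.97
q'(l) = 1.53*l^2 + 0.72*l + 1.53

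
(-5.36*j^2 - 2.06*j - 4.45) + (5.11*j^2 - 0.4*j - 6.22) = -0.25*j^2 - 2.46*j - 10.67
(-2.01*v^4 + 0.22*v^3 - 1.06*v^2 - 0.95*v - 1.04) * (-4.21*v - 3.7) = 8.4621*v^5 + 6.5108*v^4 + 3.6486*v^3 + 7.9215*v^2 + 7.8934*v + 3.848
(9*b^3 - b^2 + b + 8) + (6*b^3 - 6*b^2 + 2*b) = 15*b^3 - 7*b^2 + 3*b + 8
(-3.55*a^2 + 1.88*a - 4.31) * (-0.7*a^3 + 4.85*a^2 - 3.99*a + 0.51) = 2.485*a^5 - 18.5335*a^4 + 26.2995*a^3 - 30.2152*a^2 + 18.1557*a - 2.1981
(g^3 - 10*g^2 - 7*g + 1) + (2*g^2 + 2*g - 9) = g^3 - 8*g^2 - 5*g - 8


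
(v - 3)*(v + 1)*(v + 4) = v^3 + 2*v^2 - 11*v - 12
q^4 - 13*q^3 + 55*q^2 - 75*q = q*(q - 5)^2*(q - 3)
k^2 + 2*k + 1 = (k + 1)^2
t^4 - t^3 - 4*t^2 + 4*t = t*(t - 2)*(t - 1)*(t + 2)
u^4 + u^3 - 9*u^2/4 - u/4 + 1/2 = (u - 1)*(u - 1/2)*(u + 1/2)*(u + 2)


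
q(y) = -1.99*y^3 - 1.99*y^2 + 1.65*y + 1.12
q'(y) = -5.97*y^2 - 3.98*y + 1.65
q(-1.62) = 1.68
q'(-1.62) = -7.57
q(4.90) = -272.70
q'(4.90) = -161.19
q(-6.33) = 415.67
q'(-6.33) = -212.37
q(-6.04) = 357.05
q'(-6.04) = -192.11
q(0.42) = 1.31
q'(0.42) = -1.07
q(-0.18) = 0.77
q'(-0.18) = 2.17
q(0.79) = 0.20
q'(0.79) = -5.22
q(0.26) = 1.38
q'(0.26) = 0.21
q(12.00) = -3704.36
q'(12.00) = -905.79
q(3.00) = -65.57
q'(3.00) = -64.02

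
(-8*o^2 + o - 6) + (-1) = -8*o^2 + o - 7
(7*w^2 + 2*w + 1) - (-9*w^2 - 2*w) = 16*w^2 + 4*w + 1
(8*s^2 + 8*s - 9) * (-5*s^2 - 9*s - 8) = -40*s^4 - 112*s^3 - 91*s^2 + 17*s + 72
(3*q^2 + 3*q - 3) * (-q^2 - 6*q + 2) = -3*q^4 - 21*q^3 - 9*q^2 + 24*q - 6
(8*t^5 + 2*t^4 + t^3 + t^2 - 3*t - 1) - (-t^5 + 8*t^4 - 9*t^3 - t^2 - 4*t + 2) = 9*t^5 - 6*t^4 + 10*t^3 + 2*t^2 + t - 3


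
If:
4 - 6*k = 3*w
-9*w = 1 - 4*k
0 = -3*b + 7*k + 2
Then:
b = 45/22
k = 13/22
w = 5/33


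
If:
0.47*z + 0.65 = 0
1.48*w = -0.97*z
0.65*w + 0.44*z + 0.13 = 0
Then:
No Solution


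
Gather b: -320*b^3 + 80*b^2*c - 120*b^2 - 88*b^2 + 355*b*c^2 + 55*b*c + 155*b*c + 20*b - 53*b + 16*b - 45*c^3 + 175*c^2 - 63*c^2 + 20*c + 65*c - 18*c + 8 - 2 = -320*b^3 + b^2*(80*c - 208) + b*(355*c^2 + 210*c - 17) - 45*c^3 + 112*c^2 + 67*c + 6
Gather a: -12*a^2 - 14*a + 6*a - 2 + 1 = -12*a^2 - 8*a - 1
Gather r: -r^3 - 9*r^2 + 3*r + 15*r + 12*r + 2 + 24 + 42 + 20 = -r^3 - 9*r^2 + 30*r + 88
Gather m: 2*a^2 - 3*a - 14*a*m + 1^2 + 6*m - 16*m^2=2*a^2 - 3*a - 16*m^2 + m*(6 - 14*a) + 1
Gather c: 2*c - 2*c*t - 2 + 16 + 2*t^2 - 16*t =c*(2 - 2*t) + 2*t^2 - 16*t + 14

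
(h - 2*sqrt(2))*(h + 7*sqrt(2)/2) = h^2 + 3*sqrt(2)*h/2 - 14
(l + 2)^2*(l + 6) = l^3 + 10*l^2 + 28*l + 24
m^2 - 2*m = m*(m - 2)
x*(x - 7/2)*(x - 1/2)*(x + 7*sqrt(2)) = x^4 - 4*x^3 + 7*sqrt(2)*x^3 - 28*sqrt(2)*x^2 + 7*x^2/4 + 49*sqrt(2)*x/4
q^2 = q^2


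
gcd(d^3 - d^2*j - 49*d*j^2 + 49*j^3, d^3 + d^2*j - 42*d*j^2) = d + 7*j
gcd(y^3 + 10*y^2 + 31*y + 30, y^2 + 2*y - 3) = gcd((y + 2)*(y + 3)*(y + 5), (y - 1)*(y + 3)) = y + 3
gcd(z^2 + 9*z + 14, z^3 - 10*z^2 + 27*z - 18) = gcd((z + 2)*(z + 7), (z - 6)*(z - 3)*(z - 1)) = 1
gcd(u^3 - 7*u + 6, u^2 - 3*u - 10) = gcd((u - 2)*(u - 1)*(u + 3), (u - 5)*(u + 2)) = 1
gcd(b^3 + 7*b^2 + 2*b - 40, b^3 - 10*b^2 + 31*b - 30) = b - 2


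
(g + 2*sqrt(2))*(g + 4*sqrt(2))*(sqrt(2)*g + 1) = sqrt(2)*g^3 + 13*g^2 + 22*sqrt(2)*g + 16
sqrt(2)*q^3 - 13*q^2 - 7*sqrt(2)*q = q*(q - 7*sqrt(2))*(sqrt(2)*q + 1)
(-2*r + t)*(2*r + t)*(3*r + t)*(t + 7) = -12*r^3*t - 84*r^3 - 4*r^2*t^2 - 28*r^2*t + 3*r*t^3 + 21*r*t^2 + t^4 + 7*t^3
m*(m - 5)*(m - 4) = m^3 - 9*m^2 + 20*m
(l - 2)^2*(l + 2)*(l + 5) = l^4 + 3*l^3 - 14*l^2 - 12*l + 40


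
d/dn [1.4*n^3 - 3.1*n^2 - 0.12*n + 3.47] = 4.2*n^2 - 6.2*n - 0.12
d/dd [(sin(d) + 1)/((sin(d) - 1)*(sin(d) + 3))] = (-2*sin(d) + cos(d)^2 - 6)*cos(d)/((sin(d) - 1)^2*(sin(d) + 3)^2)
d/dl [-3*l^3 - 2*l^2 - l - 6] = -9*l^2 - 4*l - 1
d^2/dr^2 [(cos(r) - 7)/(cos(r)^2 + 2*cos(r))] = (8*(cos(r) - 7)*(cos(r) + 1)^2*sin(r)^2 - (cos(r) + 2)^2*cos(r)^3 + (cos(r) + 2)*(-14*cos(r) - 11*cos(2*r) + 2*cos(3*r) - 1)*cos(r))/((cos(r) + 2)^3*cos(r)^3)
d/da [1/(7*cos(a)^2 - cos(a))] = (-sin(a)/cos(a)^2 + 14*tan(a))/(7*cos(a) - 1)^2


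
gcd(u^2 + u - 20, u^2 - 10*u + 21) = 1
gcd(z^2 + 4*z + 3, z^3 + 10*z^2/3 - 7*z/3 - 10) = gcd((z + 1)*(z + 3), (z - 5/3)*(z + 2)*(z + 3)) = z + 3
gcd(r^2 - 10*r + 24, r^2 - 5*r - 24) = 1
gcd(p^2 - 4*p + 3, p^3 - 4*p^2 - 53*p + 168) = p - 3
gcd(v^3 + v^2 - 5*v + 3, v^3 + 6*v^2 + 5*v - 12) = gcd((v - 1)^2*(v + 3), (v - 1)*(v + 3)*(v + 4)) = v^2 + 2*v - 3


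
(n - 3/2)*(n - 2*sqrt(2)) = n^2 - 2*sqrt(2)*n - 3*n/2 + 3*sqrt(2)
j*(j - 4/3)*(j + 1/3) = j^3 - j^2 - 4*j/9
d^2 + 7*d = d*(d + 7)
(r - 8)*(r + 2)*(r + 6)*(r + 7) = r^4 + 7*r^3 - 52*r^2 - 460*r - 672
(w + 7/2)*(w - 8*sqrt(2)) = w^2 - 8*sqrt(2)*w + 7*w/2 - 28*sqrt(2)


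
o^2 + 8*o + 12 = (o + 2)*(o + 6)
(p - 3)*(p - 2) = p^2 - 5*p + 6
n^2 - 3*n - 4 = (n - 4)*(n + 1)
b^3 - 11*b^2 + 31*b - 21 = (b - 7)*(b - 3)*(b - 1)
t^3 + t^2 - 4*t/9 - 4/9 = (t - 2/3)*(t + 2/3)*(t + 1)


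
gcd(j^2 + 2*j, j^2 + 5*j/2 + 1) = j + 2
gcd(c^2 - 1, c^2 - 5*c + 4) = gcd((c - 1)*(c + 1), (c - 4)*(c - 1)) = c - 1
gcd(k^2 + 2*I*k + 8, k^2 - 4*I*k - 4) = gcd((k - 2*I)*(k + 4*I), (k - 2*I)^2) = k - 2*I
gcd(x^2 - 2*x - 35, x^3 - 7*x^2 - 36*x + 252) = x - 7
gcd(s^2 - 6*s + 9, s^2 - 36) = 1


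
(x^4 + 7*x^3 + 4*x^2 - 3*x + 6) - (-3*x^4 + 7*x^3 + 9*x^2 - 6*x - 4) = 4*x^4 - 5*x^2 + 3*x + 10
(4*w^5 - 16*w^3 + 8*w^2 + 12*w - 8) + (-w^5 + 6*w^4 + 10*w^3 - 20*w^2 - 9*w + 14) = 3*w^5 + 6*w^4 - 6*w^3 - 12*w^2 + 3*w + 6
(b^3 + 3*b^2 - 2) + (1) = b^3 + 3*b^2 - 1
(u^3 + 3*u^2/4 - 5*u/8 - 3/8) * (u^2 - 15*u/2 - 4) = u^5 - 27*u^4/4 - 41*u^3/4 + 21*u^2/16 + 85*u/16 + 3/2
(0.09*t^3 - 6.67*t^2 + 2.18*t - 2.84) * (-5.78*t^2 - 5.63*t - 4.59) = -0.5202*t^5 + 38.0459*t^4 + 24.5386*t^3 + 34.7571*t^2 + 5.983*t + 13.0356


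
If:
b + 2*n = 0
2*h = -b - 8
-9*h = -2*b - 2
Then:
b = -76/13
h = -14/13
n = 38/13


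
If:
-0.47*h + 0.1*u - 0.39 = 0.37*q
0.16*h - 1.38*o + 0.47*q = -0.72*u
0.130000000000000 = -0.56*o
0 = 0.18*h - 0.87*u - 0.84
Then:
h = -3.79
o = -0.23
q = 3.29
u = -1.75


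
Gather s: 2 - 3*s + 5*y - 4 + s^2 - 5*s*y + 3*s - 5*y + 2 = s^2 - 5*s*y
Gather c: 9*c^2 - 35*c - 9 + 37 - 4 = 9*c^2 - 35*c + 24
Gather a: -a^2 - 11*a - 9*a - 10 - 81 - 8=-a^2 - 20*a - 99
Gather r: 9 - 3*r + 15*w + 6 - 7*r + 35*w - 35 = -10*r + 50*w - 20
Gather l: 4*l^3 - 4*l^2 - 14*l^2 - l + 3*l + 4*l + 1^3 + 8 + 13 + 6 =4*l^3 - 18*l^2 + 6*l + 28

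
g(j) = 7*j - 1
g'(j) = 7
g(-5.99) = -42.93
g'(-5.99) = 7.00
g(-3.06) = -22.42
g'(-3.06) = 7.00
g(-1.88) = -14.16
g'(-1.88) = 7.00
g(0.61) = 3.27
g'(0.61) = 7.00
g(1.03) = 6.21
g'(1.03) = 7.00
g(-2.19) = -16.33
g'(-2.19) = 7.00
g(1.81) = 11.67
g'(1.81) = 7.00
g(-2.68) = -19.76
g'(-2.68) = 7.00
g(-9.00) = -64.00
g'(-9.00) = 7.00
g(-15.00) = -106.00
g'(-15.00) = 7.00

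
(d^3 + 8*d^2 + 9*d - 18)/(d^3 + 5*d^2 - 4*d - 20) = (d^3 + 8*d^2 + 9*d - 18)/(d^3 + 5*d^2 - 4*d - 20)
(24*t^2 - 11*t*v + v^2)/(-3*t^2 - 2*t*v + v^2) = (-8*t + v)/(t + v)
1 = 1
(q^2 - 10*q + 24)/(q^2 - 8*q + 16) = (q - 6)/(q - 4)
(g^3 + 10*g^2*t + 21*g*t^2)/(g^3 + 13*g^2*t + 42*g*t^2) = (g + 3*t)/(g + 6*t)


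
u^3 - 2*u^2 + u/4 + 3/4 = (u - 3/2)*(u - 1)*(u + 1/2)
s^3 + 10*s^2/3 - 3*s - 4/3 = (s - 1)*(s + 1/3)*(s + 4)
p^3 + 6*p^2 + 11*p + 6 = (p + 1)*(p + 2)*(p + 3)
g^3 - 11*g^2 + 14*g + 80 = (g - 8)*(g - 5)*(g + 2)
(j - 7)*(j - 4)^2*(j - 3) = j^4 - 18*j^3 + 117*j^2 - 328*j + 336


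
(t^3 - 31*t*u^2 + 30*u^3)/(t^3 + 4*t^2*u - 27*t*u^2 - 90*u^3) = (t - u)/(t + 3*u)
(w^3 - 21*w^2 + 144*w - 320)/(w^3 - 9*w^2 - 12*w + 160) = (w - 8)/(w + 4)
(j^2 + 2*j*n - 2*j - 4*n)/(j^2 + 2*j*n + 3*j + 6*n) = (j - 2)/(j + 3)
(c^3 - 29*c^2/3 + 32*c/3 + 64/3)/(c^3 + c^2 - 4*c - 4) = (3*c^2 - 32*c + 64)/(3*(c^2 - 4))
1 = 1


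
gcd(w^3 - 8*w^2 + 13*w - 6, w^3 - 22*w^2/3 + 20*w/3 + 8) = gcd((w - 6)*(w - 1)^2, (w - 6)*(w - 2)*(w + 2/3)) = w - 6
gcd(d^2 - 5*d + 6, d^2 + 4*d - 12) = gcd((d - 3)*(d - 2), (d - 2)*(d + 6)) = d - 2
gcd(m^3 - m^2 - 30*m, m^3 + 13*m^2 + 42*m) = m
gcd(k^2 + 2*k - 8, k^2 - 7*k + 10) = k - 2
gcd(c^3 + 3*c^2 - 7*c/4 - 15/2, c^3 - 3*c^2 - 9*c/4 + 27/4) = c - 3/2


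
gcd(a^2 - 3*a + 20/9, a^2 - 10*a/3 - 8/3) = 1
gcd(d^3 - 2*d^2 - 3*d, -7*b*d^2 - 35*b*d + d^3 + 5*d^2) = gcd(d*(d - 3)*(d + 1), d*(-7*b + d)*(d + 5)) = d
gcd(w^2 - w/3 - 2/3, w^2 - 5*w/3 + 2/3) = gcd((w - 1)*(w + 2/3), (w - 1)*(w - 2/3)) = w - 1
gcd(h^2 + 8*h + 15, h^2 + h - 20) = h + 5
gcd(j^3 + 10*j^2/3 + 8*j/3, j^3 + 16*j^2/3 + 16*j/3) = j^2 + 4*j/3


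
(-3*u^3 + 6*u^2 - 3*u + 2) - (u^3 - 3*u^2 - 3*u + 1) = -4*u^3 + 9*u^2 + 1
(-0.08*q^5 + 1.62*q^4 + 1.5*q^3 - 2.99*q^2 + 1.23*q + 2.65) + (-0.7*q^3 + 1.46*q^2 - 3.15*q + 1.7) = -0.08*q^5 + 1.62*q^4 + 0.8*q^3 - 1.53*q^2 - 1.92*q + 4.35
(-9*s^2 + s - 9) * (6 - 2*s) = 18*s^3 - 56*s^2 + 24*s - 54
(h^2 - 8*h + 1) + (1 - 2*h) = h^2 - 10*h + 2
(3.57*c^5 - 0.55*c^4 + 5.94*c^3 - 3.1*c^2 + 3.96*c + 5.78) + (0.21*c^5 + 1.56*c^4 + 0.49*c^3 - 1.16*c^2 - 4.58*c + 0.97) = 3.78*c^5 + 1.01*c^4 + 6.43*c^3 - 4.26*c^2 - 0.62*c + 6.75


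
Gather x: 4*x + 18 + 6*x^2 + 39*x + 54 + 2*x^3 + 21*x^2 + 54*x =2*x^3 + 27*x^2 + 97*x + 72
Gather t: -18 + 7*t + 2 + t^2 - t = t^2 + 6*t - 16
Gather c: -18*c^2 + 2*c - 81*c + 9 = -18*c^2 - 79*c + 9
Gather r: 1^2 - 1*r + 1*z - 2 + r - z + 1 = 0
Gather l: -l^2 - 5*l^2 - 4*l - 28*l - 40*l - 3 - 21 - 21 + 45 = -6*l^2 - 72*l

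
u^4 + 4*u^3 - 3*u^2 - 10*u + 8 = (u - 1)^2*(u + 2)*(u + 4)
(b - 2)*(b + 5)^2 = b^3 + 8*b^2 + 5*b - 50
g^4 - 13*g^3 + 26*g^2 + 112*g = g*(g - 8)*(g - 7)*(g + 2)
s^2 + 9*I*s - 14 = (s + 2*I)*(s + 7*I)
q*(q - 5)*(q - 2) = q^3 - 7*q^2 + 10*q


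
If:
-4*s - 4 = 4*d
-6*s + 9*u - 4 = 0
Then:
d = -3*u/2 - 1/3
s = 3*u/2 - 2/3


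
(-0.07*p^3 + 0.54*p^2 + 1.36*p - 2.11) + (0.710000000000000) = -0.07*p^3 + 0.54*p^2 + 1.36*p - 1.4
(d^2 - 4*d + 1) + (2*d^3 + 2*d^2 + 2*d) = 2*d^3 + 3*d^2 - 2*d + 1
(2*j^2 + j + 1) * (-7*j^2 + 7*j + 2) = -14*j^4 + 7*j^3 + 4*j^2 + 9*j + 2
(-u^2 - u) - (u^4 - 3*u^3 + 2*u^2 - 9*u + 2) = -u^4 + 3*u^3 - 3*u^2 + 8*u - 2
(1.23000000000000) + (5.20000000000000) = 6.43000000000000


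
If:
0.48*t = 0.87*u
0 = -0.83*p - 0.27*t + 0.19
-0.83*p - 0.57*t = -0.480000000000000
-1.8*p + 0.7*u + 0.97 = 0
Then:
No Solution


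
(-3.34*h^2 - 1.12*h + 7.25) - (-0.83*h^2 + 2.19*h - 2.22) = -2.51*h^2 - 3.31*h + 9.47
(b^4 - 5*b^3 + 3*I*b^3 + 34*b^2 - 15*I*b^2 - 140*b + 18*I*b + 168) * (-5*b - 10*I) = -5*b^5 + 25*b^4 - 25*I*b^4 - 140*b^3 + 125*I*b^3 + 550*b^2 - 430*I*b^2 - 660*b + 1400*I*b - 1680*I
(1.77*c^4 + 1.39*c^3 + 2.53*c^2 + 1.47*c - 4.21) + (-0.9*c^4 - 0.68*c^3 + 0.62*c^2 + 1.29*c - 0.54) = 0.87*c^4 + 0.71*c^3 + 3.15*c^2 + 2.76*c - 4.75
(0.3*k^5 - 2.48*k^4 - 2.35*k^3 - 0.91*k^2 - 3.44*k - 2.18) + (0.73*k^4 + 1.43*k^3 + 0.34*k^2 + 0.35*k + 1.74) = 0.3*k^5 - 1.75*k^4 - 0.92*k^3 - 0.57*k^2 - 3.09*k - 0.44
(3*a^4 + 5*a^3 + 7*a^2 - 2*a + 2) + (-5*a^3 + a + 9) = 3*a^4 + 7*a^2 - a + 11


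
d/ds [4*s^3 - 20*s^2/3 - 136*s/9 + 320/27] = 12*s^2 - 40*s/3 - 136/9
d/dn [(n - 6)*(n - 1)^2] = (n - 1)*(3*n - 13)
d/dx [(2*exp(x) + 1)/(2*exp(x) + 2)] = 1/(8*cosh(x/2)^2)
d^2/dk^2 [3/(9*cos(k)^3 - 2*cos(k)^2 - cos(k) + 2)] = 3*((23*cos(k) - 16*cos(2*k) + 81*cos(3*k))*(9*cos(k)^3 - 2*cos(k)^2 - cos(k) + 2)/4 + 2*(-27*cos(k)^2 + 4*cos(k) + 1)^2*sin(k)^2)/(9*cos(k)^3 - 2*cos(k)^2 - cos(k) + 2)^3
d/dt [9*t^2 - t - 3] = 18*t - 1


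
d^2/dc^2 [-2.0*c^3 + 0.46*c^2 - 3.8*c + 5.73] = 0.92 - 12.0*c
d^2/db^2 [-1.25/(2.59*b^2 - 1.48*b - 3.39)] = (-16.77025*b^2 + 9.583*b + 1.25*(5.18*b - 1.48)*(10.36*b - 2.96) + 21.95025)/(-2.59*b^2 + 1.48*b + 3.39)^3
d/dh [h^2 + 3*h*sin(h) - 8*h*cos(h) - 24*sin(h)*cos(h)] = 8*h*sin(h) + 3*h*cos(h) + 2*h + 3*sin(h) - 8*cos(h) - 24*cos(2*h)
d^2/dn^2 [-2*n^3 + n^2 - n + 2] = 2 - 12*n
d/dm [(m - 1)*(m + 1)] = 2*m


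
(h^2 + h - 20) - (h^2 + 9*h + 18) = -8*h - 38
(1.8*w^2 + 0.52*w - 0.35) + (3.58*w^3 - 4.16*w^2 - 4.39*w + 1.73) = 3.58*w^3 - 2.36*w^2 - 3.87*w + 1.38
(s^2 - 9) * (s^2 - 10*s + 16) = s^4 - 10*s^3 + 7*s^2 + 90*s - 144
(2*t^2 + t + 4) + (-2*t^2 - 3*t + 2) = 6 - 2*t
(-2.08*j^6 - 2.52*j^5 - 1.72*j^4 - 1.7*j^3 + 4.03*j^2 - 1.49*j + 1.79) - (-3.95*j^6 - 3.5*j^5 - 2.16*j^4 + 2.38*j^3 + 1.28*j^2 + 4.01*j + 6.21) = 1.87*j^6 + 0.98*j^5 + 0.44*j^4 - 4.08*j^3 + 2.75*j^2 - 5.5*j - 4.42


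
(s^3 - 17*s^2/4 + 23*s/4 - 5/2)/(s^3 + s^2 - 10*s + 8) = (s - 5/4)/(s + 4)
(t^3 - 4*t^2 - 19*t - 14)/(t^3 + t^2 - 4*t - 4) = (t - 7)/(t - 2)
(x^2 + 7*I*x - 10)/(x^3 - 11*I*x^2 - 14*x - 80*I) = (x + 5*I)/(x^2 - 13*I*x - 40)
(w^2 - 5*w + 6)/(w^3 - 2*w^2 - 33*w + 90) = (w - 2)/(w^2 + w - 30)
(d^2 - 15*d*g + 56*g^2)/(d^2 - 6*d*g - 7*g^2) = (d - 8*g)/(d + g)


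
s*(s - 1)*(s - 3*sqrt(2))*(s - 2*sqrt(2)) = s^4 - 5*sqrt(2)*s^3 - s^3 + 5*sqrt(2)*s^2 + 12*s^2 - 12*s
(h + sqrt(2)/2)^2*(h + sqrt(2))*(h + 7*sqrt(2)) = h^4 + 9*sqrt(2)*h^3 + 61*h^2/2 + 18*sqrt(2)*h + 7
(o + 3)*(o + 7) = o^2 + 10*o + 21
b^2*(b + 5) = b^3 + 5*b^2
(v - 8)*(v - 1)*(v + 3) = v^3 - 6*v^2 - 19*v + 24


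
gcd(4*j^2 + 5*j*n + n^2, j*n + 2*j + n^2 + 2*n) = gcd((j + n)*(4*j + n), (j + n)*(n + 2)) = j + n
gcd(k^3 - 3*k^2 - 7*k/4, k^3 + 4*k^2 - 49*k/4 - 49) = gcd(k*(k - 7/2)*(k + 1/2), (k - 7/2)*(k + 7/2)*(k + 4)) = k - 7/2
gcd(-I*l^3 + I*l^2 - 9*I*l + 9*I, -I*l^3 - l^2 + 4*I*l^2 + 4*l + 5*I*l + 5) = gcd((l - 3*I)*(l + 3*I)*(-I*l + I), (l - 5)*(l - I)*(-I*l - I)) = 1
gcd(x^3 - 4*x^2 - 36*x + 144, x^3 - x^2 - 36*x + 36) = x^2 - 36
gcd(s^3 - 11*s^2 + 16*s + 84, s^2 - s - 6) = s + 2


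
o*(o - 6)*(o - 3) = o^3 - 9*o^2 + 18*o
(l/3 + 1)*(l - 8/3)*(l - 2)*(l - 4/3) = l^4/3 - l^3 - 58*l^2/27 + 248*l/27 - 64/9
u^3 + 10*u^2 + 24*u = u*(u + 4)*(u + 6)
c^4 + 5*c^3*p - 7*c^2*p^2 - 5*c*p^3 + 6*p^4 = (c - p)^2*(c + p)*(c + 6*p)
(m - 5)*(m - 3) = m^2 - 8*m + 15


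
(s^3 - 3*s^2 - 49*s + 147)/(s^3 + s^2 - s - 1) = (s^3 - 3*s^2 - 49*s + 147)/(s^3 + s^2 - s - 1)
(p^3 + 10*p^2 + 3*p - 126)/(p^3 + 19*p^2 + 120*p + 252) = (p - 3)/(p + 6)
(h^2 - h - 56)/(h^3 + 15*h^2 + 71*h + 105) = (h - 8)/(h^2 + 8*h + 15)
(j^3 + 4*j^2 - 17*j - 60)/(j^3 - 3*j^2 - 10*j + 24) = (j + 5)/(j - 2)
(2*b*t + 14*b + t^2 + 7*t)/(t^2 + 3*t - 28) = (2*b + t)/(t - 4)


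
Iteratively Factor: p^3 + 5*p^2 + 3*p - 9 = (p + 3)*(p^2 + 2*p - 3) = (p + 3)^2*(p - 1)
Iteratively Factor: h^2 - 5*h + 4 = (h - 1)*(h - 4)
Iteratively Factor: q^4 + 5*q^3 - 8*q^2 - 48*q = (q - 3)*(q^3 + 8*q^2 + 16*q) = q*(q - 3)*(q^2 + 8*q + 16) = q*(q - 3)*(q + 4)*(q + 4)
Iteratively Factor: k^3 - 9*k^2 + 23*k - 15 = (k - 5)*(k^2 - 4*k + 3) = (k - 5)*(k - 1)*(k - 3)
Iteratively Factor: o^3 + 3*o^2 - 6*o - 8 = (o + 4)*(o^2 - o - 2) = (o - 2)*(o + 4)*(o + 1)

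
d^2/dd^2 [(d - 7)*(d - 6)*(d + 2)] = 6*d - 22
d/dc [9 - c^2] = -2*c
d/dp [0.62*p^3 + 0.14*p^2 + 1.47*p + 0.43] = 1.86*p^2 + 0.28*p + 1.47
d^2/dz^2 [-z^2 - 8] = -2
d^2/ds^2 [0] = 0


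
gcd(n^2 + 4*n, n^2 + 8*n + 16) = n + 4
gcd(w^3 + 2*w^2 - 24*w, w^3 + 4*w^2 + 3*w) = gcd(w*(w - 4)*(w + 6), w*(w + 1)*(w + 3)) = w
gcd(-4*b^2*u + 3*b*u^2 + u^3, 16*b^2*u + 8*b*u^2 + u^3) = 4*b*u + u^2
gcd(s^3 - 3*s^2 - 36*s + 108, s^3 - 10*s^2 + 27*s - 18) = s^2 - 9*s + 18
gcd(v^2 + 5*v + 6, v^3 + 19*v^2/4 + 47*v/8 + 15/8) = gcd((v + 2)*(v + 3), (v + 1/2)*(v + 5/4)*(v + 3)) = v + 3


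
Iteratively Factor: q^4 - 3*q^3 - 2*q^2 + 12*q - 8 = (q - 1)*(q^3 - 2*q^2 - 4*q + 8) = (q - 2)*(q - 1)*(q^2 - 4) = (q - 2)*(q - 1)*(q + 2)*(q - 2)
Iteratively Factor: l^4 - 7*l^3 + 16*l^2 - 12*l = (l - 2)*(l^3 - 5*l^2 + 6*l) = (l - 3)*(l - 2)*(l^2 - 2*l) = (l - 3)*(l - 2)^2*(l)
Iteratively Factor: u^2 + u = (u)*(u + 1)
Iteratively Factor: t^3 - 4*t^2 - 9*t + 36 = (t + 3)*(t^2 - 7*t + 12) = (t - 3)*(t + 3)*(t - 4)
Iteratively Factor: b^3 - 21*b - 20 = (b - 5)*(b^2 + 5*b + 4) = (b - 5)*(b + 1)*(b + 4)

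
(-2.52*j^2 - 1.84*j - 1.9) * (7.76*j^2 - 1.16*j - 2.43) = -19.5552*j^4 - 11.3552*j^3 - 6.486*j^2 + 6.6752*j + 4.617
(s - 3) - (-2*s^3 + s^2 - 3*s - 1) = 2*s^3 - s^2 + 4*s - 2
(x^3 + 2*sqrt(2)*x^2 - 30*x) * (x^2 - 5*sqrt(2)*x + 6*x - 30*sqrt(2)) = x^5 - 3*sqrt(2)*x^4 + 6*x^4 - 50*x^3 - 18*sqrt(2)*x^3 - 300*x^2 + 150*sqrt(2)*x^2 + 900*sqrt(2)*x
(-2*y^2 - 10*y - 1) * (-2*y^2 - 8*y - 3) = 4*y^4 + 36*y^3 + 88*y^2 + 38*y + 3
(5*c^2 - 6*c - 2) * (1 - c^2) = -5*c^4 + 6*c^3 + 7*c^2 - 6*c - 2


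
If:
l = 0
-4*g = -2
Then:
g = 1/2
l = 0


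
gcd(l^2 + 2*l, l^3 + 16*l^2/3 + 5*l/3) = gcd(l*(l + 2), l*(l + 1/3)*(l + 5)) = l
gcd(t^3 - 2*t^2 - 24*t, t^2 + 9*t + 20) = t + 4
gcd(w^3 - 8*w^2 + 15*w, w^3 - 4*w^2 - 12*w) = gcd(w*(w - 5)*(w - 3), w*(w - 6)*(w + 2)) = w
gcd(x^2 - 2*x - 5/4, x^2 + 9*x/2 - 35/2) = x - 5/2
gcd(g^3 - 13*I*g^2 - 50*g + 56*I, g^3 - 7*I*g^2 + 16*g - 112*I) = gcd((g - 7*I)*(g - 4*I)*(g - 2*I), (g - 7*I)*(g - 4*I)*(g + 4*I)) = g^2 - 11*I*g - 28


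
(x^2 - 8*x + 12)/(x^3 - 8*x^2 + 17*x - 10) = (x - 6)/(x^2 - 6*x + 5)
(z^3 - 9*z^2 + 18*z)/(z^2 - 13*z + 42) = z*(z - 3)/(z - 7)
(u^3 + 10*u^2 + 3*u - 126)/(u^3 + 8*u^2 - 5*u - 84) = (u + 6)/(u + 4)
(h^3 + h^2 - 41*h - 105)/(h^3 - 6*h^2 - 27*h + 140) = (h + 3)/(h - 4)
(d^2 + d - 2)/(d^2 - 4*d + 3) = (d + 2)/(d - 3)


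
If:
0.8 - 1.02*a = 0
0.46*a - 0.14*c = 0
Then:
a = 0.78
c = 2.58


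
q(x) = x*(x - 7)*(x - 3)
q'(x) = x*(x - 7) + x*(x - 3) + (x - 7)*(x - 3)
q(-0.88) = -26.91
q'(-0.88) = 40.92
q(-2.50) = -130.62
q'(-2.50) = 89.75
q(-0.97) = -30.69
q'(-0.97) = 43.22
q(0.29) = 5.27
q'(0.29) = 15.45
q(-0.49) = -12.81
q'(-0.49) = 31.52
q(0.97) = 11.87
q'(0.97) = 4.42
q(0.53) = 8.47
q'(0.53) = 11.24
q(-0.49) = -12.81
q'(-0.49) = 31.52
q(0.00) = 0.00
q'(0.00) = 21.00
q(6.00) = -18.00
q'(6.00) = 9.00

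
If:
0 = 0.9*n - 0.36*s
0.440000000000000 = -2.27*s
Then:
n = -0.08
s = -0.19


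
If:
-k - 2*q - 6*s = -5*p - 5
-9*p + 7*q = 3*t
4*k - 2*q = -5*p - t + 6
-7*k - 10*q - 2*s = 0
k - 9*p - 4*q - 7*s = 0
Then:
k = 5534/3427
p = -27/3427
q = -4560/3427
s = 3431/3427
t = -10559/3427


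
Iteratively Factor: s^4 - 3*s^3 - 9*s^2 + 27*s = (s - 3)*(s^3 - 9*s) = s*(s - 3)*(s^2 - 9) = s*(s - 3)^2*(s + 3)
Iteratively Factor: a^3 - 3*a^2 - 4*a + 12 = (a + 2)*(a^2 - 5*a + 6) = (a - 3)*(a + 2)*(a - 2)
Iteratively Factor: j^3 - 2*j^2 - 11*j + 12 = (j - 4)*(j^2 + 2*j - 3) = (j - 4)*(j + 3)*(j - 1)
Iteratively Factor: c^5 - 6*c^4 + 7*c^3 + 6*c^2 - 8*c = (c - 4)*(c^4 - 2*c^3 - c^2 + 2*c) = (c - 4)*(c + 1)*(c^3 - 3*c^2 + 2*c) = (c - 4)*(c - 2)*(c + 1)*(c^2 - c) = (c - 4)*(c - 2)*(c - 1)*(c + 1)*(c)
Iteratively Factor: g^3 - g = (g)*(g^2 - 1) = g*(g - 1)*(g + 1)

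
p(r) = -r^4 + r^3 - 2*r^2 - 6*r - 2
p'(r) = -4*r^3 + 3*r^2 - 4*r - 6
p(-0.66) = 0.61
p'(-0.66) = -0.90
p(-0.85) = 0.52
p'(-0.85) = 2.02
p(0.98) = -9.78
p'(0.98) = -10.80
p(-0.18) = -0.99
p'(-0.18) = -5.16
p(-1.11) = -0.69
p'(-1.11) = 7.61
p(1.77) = -23.16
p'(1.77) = -25.86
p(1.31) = -13.99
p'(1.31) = -15.08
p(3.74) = -195.75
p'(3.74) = -188.25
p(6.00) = -1190.00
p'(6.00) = -786.00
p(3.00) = -92.00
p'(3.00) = -99.00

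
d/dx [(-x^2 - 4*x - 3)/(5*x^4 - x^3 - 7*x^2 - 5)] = (-x*(-20*x^2 + 3*x + 14)*(x^2 + 4*x + 3) + 2*(x + 2)*(-5*x^4 + x^3 + 7*x^2 + 5))/(-5*x^4 + x^3 + 7*x^2 + 5)^2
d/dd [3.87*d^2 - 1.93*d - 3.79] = 7.74*d - 1.93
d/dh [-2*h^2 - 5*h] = -4*h - 5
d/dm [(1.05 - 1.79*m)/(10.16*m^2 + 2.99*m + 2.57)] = (18.1864*m^2 - 21.336*m - 7.7398)/(103.2256*m^4 + 60.7568*m^3 + 61.1625*m^2 + 15.3686*m + 6.6049)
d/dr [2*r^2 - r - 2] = 4*r - 1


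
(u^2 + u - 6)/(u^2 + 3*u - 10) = (u + 3)/(u + 5)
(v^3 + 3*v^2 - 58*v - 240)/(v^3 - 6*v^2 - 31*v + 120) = (v + 6)/(v - 3)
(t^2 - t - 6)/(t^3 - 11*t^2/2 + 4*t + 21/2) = 2*(t + 2)/(2*t^2 - 5*t - 7)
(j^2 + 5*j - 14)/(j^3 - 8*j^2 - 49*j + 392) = (j - 2)/(j^2 - 15*j + 56)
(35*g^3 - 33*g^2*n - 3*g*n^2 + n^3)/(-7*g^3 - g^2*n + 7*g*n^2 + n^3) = (-35*g^2 - 2*g*n + n^2)/(7*g^2 + 8*g*n + n^2)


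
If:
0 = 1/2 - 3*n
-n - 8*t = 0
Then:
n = 1/6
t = -1/48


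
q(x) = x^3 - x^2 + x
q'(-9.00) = 262.00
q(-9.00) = -819.00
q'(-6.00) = 121.00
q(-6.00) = -258.00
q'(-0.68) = 3.75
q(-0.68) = -1.46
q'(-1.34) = 9.07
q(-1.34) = -5.54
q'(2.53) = 15.14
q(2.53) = 12.32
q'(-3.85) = 53.17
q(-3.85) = -75.74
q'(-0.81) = 4.59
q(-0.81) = -2.00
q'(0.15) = 0.77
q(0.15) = 0.13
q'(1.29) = 3.41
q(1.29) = 1.77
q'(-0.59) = 3.22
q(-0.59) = -1.14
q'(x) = 3*x^2 - 2*x + 1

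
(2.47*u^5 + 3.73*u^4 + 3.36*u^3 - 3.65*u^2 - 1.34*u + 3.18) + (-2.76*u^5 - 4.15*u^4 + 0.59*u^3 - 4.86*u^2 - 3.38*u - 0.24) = -0.29*u^5 - 0.42*u^4 + 3.95*u^3 - 8.51*u^2 - 4.72*u + 2.94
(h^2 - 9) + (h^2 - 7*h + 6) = 2*h^2 - 7*h - 3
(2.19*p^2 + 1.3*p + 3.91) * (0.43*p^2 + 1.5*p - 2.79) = 0.9417*p^4 + 3.844*p^3 - 2.4788*p^2 + 2.238*p - 10.9089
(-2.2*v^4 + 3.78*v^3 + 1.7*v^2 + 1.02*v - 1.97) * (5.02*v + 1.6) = -11.044*v^5 + 15.4556*v^4 + 14.582*v^3 + 7.8404*v^2 - 8.2574*v - 3.152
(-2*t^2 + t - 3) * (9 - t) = 2*t^3 - 19*t^2 + 12*t - 27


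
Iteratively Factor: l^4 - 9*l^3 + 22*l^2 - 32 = (l - 2)*(l^3 - 7*l^2 + 8*l + 16) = (l - 2)*(l + 1)*(l^2 - 8*l + 16) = (l - 4)*(l - 2)*(l + 1)*(l - 4)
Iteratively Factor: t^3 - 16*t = (t - 4)*(t^2 + 4*t) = (t - 4)*(t + 4)*(t)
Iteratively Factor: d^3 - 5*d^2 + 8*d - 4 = (d - 2)*(d^2 - 3*d + 2) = (d - 2)^2*(d - 1)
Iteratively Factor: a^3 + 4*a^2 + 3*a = (a + 3)*(a^2 + a) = (a + 1)*(a + 3)*(a)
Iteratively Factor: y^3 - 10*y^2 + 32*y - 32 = (y - 4)*(y^2 - 6*y + 8) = (y - 4)^2*(y - 2)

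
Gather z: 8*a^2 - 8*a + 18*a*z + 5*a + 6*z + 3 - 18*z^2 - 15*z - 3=8*a^2 - 3*a - 18*z^2 + z*(18*a - 9)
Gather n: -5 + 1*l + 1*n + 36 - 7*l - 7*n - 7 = -6*l - 6*n + 24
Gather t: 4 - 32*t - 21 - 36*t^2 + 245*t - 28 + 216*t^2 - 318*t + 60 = 180*t^2 - 105*t + 15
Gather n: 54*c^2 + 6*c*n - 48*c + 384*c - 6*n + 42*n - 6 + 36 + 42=54*c^2 + 336*c + n*(6*c + 36) + 72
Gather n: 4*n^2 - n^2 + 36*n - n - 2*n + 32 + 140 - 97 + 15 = 3*n^2 + 33*n + 90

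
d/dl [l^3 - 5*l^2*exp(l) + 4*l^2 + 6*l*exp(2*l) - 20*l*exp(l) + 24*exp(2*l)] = -5*l^2*exp(l) + 3*l^2 + 12*l*exp(2*l) - 30*l*exp(l) + 8*l + 54*exp(2*l) - 20*exp(l)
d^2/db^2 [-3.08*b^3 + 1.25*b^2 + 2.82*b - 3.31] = 2.5 - 18.48*b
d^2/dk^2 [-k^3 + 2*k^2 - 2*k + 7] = 4 - 6*k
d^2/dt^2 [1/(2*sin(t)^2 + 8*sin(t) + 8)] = (2*sin(t) + cos(2*t) + 2)/(sin(t) + 2)^4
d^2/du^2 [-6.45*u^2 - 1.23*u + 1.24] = -12.9000000000000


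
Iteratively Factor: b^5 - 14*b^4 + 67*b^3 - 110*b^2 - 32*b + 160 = (b - 4)*(b^4 - 10*b^3 + 27*b^2 - 2*b - 40) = (b - 5)*(b - 4)*(b^3 - 5*b^2 + 2*b + 8) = (b - 5)*(b - 4)*(b - 2)*(b^2 - 3*b - 4) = (b - 5)*(b - 4)^2*(b - 2)*(b + 1)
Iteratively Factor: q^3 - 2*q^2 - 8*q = (q)*(q^2 - 2*q - 8) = q*(q + 2)*(q - 4)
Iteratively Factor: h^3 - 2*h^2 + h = (h - 1)*(h^2 - h) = (h - 1)^2*(h)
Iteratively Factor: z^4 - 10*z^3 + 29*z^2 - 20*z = (z - 1)*(z^3 - 9*z^2 + 20*z) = (z - 4)*(z - 1)*(z^2 - 5*z) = z*(z - 4)*(z - 1)*(z - 5)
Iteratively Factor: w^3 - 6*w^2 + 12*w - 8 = (w - 2)*(w^2 - 4*w + 4) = (w - 2)^2*(w - 2)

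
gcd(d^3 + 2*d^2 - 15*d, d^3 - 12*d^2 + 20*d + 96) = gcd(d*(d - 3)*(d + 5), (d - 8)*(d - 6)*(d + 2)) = 1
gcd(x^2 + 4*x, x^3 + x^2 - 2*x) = x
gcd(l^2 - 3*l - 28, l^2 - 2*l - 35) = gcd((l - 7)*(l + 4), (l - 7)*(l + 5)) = l - 7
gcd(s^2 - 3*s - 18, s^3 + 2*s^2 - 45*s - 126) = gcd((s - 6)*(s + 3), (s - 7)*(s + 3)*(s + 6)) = s + 3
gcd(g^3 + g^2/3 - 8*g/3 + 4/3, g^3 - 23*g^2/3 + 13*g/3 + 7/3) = g - 1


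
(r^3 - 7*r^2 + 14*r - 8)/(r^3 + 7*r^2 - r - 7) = (r^2 - 6*r + 8)/(r^2 + 8*r + 7)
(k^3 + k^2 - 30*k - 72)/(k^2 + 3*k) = k - 2 - 24/k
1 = 1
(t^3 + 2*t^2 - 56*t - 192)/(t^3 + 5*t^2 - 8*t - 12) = (t^2 - 4*t - 32)/(t^2 - t - 2)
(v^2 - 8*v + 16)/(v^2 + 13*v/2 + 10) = 2*(v^2 - 8*v + 16)/(2*v^2 + 13*v + 20)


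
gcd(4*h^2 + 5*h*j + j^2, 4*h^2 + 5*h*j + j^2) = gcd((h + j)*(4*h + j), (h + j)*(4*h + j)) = 4*h^2 + 5*h*j + j^2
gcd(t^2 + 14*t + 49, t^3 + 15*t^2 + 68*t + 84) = t + 7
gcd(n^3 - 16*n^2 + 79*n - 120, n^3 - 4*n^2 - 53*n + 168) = n^2 - 11*n + 24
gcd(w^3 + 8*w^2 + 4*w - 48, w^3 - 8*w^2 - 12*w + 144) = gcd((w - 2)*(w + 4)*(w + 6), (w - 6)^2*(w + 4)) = w + 4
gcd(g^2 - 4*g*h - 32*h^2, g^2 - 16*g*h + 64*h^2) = g - 8*h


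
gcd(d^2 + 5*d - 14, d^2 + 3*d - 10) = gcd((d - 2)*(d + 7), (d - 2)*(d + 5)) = d - 2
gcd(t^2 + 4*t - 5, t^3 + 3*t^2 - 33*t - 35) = 1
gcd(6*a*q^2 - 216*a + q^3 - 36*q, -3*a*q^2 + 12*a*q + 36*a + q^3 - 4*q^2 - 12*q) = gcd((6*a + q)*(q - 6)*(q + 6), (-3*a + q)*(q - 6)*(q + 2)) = q - 6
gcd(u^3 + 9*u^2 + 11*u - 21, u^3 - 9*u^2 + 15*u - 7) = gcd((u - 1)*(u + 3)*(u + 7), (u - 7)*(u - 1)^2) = u - 1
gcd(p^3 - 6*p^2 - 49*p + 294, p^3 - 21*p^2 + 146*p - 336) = p^2 - 13*p + 42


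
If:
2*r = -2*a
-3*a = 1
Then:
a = -1/3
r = 1/3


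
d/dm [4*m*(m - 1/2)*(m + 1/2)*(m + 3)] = 16*m^3 + 36*m^2 - 2*m - 3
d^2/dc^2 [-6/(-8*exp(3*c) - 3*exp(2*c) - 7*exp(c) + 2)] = 6*(2*(24*exp(2*c) + 6*exp(c) + 7)^2*exp(c) - (72*exp(2*c) + 12*exp(c) + 7)*(8*exp(3*c) + 3*exp(2*c) + 7*exp(c) - 2))*exp(c)/(8*exp(3*c) + 3*exp(2*c) + 7*exp(c) - 2)^3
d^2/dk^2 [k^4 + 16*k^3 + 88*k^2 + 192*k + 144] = 12*k^2 + 96*k + 176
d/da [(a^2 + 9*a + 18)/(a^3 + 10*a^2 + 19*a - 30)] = (-a^2 - 6*a - 17)/(a^4 + 8*a^3 + 6*a^2 - 40*a + 25)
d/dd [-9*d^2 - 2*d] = -18*d - 2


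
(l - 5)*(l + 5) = l^2 - 25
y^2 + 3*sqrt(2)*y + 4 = (y + sqrt(2))*(y + 2*sqrt(2))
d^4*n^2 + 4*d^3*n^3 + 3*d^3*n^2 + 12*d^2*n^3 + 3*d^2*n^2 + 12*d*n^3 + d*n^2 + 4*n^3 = (d + 1)*(d + 4*n)*(d*n + n)^2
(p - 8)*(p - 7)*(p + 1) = p^3 - 14*p^2 + 41*p + 56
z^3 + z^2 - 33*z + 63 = (z - 3)^2*(z + 7)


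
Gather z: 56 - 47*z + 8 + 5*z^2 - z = 5*z^2 - 48*z + 64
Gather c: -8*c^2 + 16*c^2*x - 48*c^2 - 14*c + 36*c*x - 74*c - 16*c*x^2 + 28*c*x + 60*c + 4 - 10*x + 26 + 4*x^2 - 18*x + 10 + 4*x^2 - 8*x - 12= c^2*(16*x - 56) + c*(-16*x^2 + 64*x - 28) + 8*x^2 - 36*x + 28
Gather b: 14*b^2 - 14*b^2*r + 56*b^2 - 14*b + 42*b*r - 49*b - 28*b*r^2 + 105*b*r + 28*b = b^2*(70 - 14*r) + b*(-28*r^2 + 147*r - 35)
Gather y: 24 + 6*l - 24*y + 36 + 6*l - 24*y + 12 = 12*l - 48*y + 72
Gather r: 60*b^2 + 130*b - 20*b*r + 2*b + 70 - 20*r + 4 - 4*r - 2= 60*b^2 + 132*b + r*(-20*b - 24) + 72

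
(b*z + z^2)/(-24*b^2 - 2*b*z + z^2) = z*(b + z)/(-24*b^2 - 2*b*z + z^2)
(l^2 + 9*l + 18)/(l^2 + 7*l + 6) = (l + 3)/(l + 1)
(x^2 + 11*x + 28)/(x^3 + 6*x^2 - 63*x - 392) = (x + 4)/(x^2 - x - 56)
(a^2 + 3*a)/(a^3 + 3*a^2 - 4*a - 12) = a/(a^2 - 4)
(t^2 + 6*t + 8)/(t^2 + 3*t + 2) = (t + 4)/(t + 1)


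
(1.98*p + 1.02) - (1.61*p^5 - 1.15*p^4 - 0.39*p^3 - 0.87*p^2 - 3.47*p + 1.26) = -1.61*p^5 + 1.15*p^4 + 0.39*p^3 + 0.87*p^2 + 5.45*p - 0.24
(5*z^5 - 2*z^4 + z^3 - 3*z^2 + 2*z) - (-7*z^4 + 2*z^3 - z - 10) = 5*z^5 + 5*z^4 - z^3 - 3*z^2 + 3*z + 10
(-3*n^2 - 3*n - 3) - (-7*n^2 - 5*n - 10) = 4*n^2 + 2*n + 7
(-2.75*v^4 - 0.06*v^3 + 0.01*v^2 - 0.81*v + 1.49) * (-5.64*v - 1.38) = 15.51*v^5 + 4.1334*v^4 + 0.0264*v^3 + 4.5546*v^2 - 7.2858*v - 2.0562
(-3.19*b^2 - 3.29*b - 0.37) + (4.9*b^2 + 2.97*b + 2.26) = 1.71*b^2 - 0.32*b + 1.89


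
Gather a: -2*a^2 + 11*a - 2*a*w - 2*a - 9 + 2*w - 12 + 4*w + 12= -2*a^2 + a*(9 - 2*w) + 6*w - 9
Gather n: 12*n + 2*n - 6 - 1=14*n - 7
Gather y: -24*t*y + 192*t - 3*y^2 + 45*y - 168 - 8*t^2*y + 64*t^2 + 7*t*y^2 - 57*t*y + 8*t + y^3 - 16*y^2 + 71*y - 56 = 64*t^2 + 200*t + y^3 + y^2*(7*t - 19) + y*(-8*t^2 - 81*t + 116) - 224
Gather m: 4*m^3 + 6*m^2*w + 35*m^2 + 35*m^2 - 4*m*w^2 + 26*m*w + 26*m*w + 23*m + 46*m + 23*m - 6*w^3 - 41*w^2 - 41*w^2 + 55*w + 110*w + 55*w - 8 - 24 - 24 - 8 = 4*m^3 + m^2*(6*w + 70) + m*(-4*w^2 + 52*w + 92) - 6*w^3 - 82*w^2 + 220*w - 64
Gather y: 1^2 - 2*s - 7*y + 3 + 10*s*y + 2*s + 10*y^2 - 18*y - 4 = 10*y^2 + y*(10*s - 25)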